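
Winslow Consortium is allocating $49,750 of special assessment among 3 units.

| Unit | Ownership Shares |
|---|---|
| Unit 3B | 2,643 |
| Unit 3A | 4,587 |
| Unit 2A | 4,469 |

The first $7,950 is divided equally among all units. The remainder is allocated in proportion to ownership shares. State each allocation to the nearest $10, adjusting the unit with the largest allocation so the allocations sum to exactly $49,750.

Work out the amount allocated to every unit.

$7,950 shared equally gives $2,650 per unit.
Remainder $41,800 by ownership shares (total 11,699): Unit 3B 9,443.32 → $9,440; Unit 3A 16,389.14 → $16,390; Unit 2A 15,967.54 → $15,970.
Totals: Unit 3B $2,650 + $9,440 = $12,090; Unit 3A $2,650 + $16,390 = $19,040; Unit 2A $2,650 + $15,970 = $18,620.

Unit 3B: $12,090 · Unit 3A: $19,040 · Unit 2A: $18,620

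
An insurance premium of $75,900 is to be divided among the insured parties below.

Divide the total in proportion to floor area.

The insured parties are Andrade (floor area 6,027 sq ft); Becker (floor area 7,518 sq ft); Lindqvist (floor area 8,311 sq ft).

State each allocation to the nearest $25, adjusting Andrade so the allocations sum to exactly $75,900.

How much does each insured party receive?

Andrade: $20,950 · Becker: $26,100 · Lindqvist: $28,850

Sum of floor area: 21,856.
Raw shares: Andrade 6,027/21,856 × $75,900 = 20,930.15; Becker 7,518/21,856 × $75,900 = 26,107.99; Lindqvist 8,311/21,856 × $75,900 = 28,861.86.
At nearest $25: Andrade $20,925; Becker $26,100; Lindqvist $28,850. Sum = $75,875.
Difference $75,900 − $75,875 = +$25 applied to Andrade: Andrade becomes $20,950.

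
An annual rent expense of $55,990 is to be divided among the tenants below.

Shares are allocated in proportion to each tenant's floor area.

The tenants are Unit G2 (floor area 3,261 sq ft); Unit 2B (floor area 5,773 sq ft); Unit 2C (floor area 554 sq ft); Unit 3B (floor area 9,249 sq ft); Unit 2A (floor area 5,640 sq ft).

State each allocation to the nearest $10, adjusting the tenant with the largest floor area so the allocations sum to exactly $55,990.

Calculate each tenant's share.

Floor area total: 24,477.
Unrounded shares: Unit G2 3,261/24,477 × $55,990 = 7,459.39; Unit 2B 5,773/24,477 × $55,990 = 13,205.47; Unit 2C 554/24,477 × $55,990 = 1,267.25; Unit 3B 9,249/24,477 × $55,990 = 21,156.66; Unit 2A 5,640/24,477 × $55,990 = 12,901.24.
After rounding ($10): Unit G2 $7,460; Unit 2B $13,210; Unit 2C $1,270; Unit 3B $21,160; Unit 2A $12,900. Sum = $56,000.
Difference $55,990 − $56,000 = −$10 applied to largest floor area (Unit 3B): Unit 3B becomes $21,150.

Unit G2: $7,460; Unit 2B: $13,210; Unit 2C: $1,270; Unit 3B: $21,150; Unit 2A: $12,900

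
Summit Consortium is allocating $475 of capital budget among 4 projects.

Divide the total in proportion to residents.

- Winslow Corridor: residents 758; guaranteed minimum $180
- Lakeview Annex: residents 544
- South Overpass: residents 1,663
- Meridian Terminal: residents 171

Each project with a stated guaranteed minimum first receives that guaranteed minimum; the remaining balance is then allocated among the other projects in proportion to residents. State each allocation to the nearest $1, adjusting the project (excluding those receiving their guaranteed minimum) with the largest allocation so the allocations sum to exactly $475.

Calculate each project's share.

Winslow Corridor: $180; Lakeview Annex: $67; South Overpass: $207; Meridian Terminal: $21

Guaranteed amounts: Winslow Corridor $180. Remaining pool $295.
Remaining pool split over remaining residents 2,378: Lakeview Annex 67.49 → $67; South Overpass 206.30 → $206; Meridian Terminal 21.21 → $21.
Rounding difference +$1 applied to South Overpass → $207.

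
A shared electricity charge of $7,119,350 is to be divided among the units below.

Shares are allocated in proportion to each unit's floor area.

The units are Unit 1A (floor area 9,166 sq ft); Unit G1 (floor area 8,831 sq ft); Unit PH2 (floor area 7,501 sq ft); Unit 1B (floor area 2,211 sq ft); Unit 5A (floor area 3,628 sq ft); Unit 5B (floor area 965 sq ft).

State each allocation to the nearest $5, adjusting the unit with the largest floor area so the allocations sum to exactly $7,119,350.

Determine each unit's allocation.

Sum of floor area: 9,166 + 8,831 + 7,501 + 2,211 + 3,628 + 965 = 32,302.
Proportional shares: Unit 1A 2,020,183.34; Unit G1 1,946,349.45; Unit PH2 1,653,217.89; Unit 1B 487,303.66; Unit 5A 799,609.99; Unit 5B 212,685.68.
At nearest $5: Unit 1A $2,020,185; Unit G1 $1,946,350; Unit PH2 $1,653,220; Unit 1B $487,305; Unit 5A $799,610; Unit 5B $212,685. Sum = $7,119,355.
Difference $7,119,350 − $7,119,355 = −$5 applied to largest floor area (Unit 1A): Unit 1A becomes $2,020,180.

Unit 1A: $2,020,180 | Unit G1: $1,946,350 | Unit PH2: $1,653,220 | Unit 1B: $487,305 | Unit 5A: $799,610 | Unit 5B: $212,685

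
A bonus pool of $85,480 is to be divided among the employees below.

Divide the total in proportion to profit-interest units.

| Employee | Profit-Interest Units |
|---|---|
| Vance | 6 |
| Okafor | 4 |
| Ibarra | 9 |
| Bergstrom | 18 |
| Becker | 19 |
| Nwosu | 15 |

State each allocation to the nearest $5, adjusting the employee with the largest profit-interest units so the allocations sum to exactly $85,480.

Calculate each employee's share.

Vance: $7,225 · Okafor: $4,815 · Ibarra: $10,835 · Bergstrom: $21,670 · Becker: $22,875 · Nwosu: $18,060

Profit-interest units total: 6 + 4 + 9 + 18 + 19 + 15 = 71.
Proportional shares: Vance 7,223.66; Okafor 4,815.77; Ibarra 10,835.49; Bergstrom 21,670.99; Becker 22,874.93; Nwosu 18,059.15.
After rounding ($5): Vance $7,225; Okafor $4,815; Ibarra $10,835; Bergstrom $21,670; Becker $22,875; Nwosu $18,060. Sum = $85,480.
No rounding difference to absorb.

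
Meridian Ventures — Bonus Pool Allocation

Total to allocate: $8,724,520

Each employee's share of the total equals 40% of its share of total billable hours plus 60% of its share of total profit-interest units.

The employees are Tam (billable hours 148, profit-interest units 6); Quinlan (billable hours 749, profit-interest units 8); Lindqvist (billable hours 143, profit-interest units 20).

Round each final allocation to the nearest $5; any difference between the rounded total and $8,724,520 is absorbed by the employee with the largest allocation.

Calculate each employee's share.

Tam: $1,420,400 · Quinlan: $3,745,030 · Lindqvist: $3,559,090

Totals — billable hours 1,040, profit-interest units 34.
Composite weights (40% billable hours + 60% profit-interest units): Tam 0.1628; Quinlan 0.4293; Lindqvist 0.4079.
Unrounded shares: Tam 1,420,399.23; Quinlan 3,745,029.82; Lindqvist 3,559,090.95.
At nearest $5: Tam $1,420,400; Quinlan $3,745,030; Lindqvist $3,559,090. Sum = $8,724,520.
Rounded total matches; no reconciliation needed.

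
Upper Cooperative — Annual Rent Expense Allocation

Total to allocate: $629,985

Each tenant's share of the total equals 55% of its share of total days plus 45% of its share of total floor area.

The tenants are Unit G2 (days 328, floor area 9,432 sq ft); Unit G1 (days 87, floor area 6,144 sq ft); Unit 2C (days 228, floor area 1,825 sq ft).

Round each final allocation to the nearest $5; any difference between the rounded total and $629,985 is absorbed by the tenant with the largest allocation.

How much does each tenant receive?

Days total 643; floor area total 17,401.
Blended shares (55% days + 45% floor area): Unit G2 0.5245; Unit G1 0.2333; Unit 2C 0.2422.
Pro-rata amounts: Unit G2 330,412.57; Unit G1 146,978.16; Unit 2C 152,594.27.
At nearest $5: Unit G2 $330,415; Unit G1 $146,980; Unit 2C $152,595. Sum = $629,990.
Difference $629,985 − $629,990 = −$5 applied to largest allocation (Unit G2): Unit G2 becomes $330,410.

Unit G2: $330,410 | Unit G1: $146,980 | Unit 2C: $152,595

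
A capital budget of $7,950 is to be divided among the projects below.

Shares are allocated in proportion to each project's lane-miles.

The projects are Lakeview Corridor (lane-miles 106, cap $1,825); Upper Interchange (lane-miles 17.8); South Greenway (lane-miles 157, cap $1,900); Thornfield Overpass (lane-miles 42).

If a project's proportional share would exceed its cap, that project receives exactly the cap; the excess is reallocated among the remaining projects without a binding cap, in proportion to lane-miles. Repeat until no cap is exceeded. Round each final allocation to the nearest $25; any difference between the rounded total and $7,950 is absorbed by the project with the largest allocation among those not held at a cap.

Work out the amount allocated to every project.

Lakeview Corridor: $1,825 · Upper Interchange: $1,250 · South Greenway: $1,900 · Thornfield Overpass: $2,975

Lane-miles total: 322.8.
Unconstrained shares: Lakeview Corridor 2,610.59; Upper Interchange 438.38; South Greenway 3,866.64; Thornfield Overpass 1,034.39.
Capped: Lakeview Corridor ($1,825), South Greenway ($1,900); remaining pool $4,225 reallocated over remaining lane-miles 59.8.
Redistributed shares: Upper Interchange 1,257.61 → $1,250; Thornfield Overpass 2,967.39 → $2,975.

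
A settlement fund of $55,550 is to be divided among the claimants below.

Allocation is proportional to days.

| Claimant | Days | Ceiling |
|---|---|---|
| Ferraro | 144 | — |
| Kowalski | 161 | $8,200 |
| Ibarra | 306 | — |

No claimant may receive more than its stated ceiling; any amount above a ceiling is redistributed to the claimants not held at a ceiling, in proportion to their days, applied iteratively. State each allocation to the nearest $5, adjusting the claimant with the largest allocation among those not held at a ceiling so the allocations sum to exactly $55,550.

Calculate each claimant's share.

Ferraro: $15,150; Kowalski: $8,200; Ibarra: $32,200

Sum of days: 611.
Pro-rata shares before constraints: Ferraro 13,091.98; Kowalski 14,637.56; Ibarra 27,820.46.
Cap binds for Kowalski ($8,200); remaining pool $47,350 reallocated over remaining days 450.
Redistributed shares: Ferraro 15,152.00 → $15,150; Ibarra 32,198.00 → $32,200.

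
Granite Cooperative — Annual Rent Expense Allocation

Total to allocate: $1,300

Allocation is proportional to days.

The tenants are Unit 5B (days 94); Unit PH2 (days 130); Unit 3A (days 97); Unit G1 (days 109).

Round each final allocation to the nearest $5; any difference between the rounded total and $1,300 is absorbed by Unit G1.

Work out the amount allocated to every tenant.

Sum of days: 430.
Unrounded shares: Unit 5B 94/430 × $1,300 = 284.19; Unit PH2 130/430 × $1,300 = 393.02; Unit 3A 97/430 × $1,300 = 293.26; Unit G1 109/430 × $1,300 = 329.53.
After rounding ($5): Unit 5B $285; Unit PH2 $395; Unit 3A $295; Unit G1 $330. Sum = $1,305.
Difference $1,300 − $1,305 = −$5 applied to Unit G1: Unit G1 becomes $325.

Unit 5B: $285; Unit PH2: $395; Unit 3A: $295; Unit G1: $325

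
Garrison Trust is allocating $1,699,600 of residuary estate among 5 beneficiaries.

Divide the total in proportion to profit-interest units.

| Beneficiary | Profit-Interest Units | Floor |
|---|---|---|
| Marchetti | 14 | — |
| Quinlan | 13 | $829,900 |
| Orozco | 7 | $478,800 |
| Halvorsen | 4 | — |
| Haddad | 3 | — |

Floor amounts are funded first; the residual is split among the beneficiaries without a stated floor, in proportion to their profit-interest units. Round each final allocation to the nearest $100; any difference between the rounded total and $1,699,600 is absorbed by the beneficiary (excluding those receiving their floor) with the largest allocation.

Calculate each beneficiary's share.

Minimums first: Quinlan $829,900; Orozco $478,800. Balance $390,900.
Balance split over remaining profit-interest units 21: Marchetti 260,600.00 → $260,600; Halvorsen 74,457.14 → $74,500; Haddad 55,842.86 → $55,800.

Marchetti: $260,600; Quinlan: $829,900; Orozco: $478,800; Halvorsen: $74,500; Haddad: $55,800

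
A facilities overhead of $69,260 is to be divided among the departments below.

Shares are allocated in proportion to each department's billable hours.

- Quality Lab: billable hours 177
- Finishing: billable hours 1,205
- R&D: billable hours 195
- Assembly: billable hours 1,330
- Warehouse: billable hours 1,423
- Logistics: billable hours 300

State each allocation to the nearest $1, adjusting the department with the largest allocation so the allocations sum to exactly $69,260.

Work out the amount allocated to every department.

Quality Lab: $2,648; Finishing: $18,026; R&D: $2,917; Assembly: $19,895; Warehouse: $21,286; Logistics: $4,488

Billable hours total: 4,630.
Proportional shares: Quality Lab 177/4,630 × $69,260 = 2,647.74; Finishing 1,205/4,630 × $69,260 = 18,025.55; R&D 195/4,630 × $69,260 = 2,917.00; Assembly 1,330/4,630 × $69,260 = 19,895.42; Warehouse 1,423/4,630 × $69,260 = 21,286.60; Logistics 300/4,630 × $69,260 = 4,487.69.
Rounded to nearest $1: Quality Lab $2,648; Finishing $18,026; R&D $2,917; Assembly $19,895; Warehouse $21,287; Logistics $4,488. Sum = $69,261.
Difference $69,260 − $69,261 = −$1 applied to largest allocation (Warehouse): Warehouse becomes $21,286.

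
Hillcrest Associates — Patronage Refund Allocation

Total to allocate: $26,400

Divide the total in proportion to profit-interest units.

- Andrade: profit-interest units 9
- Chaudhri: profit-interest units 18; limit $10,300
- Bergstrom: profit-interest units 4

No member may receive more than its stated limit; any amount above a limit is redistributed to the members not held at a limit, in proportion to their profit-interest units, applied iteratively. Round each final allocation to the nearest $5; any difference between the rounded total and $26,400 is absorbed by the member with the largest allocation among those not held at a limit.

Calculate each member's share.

Andrade: $11,145 · Chaudhri: $10,300 · Bergstrom: $4,955

Total profit-interest units = 31.
Pro-rata shares before constraints: Andrade 7,664.52; Chaudhri 15,329.03; Bergstrom 3,406.45.
Capped: Chaudhri ($10,300); residual $16,100 reallocated over remaining profit-interest units 13.
Shares after redistribution: Andrade 11,146.15 → $11,145; Bergstrom 4,953.85 → $4,955.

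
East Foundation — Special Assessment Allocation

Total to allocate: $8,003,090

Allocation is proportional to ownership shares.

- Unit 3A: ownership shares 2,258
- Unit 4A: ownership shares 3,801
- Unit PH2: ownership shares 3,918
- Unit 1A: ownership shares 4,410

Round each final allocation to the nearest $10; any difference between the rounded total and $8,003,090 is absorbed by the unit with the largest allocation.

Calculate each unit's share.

Sum of ownership shares: 14,387.
Raw shares: Unit 3A 2,258/14,387 × $8,003,090 = 1,256,062.92; Unit 4A 3,801/14,387 × $8,003,090 = 2,114,391.12; Unit PH2 3,918/14,387 × $8,003,090 = 2,179,474.99; Unit 1A 4,410/14,387 × $8,003,090 = 2,453,160.97.
Rounded to nearest $10: Unit 3A $1,256,060; Unit 4A $2,114,390; Unit PH2 $2,179,470; Unit 1A $2,453,160. Sum = $8,003,080.
Difference $8,003,090 − $8,003,080 = +$10 applied to largest allocation (Unit 1A): Unit 1A becomes $2,453,170.

Unit 3A: $1,256,060 · Unit 4A: $2,114,390 · Unit PH2: $2,179,470 · Unit 1A: $2,453,170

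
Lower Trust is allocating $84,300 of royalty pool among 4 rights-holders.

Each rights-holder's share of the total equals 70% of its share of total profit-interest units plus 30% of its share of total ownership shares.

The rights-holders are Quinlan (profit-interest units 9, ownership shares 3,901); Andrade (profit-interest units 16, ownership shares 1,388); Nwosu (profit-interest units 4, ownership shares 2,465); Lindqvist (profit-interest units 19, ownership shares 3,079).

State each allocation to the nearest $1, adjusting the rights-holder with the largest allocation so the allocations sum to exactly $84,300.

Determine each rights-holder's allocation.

Profit-interest units total 48; ownership shares total 10,833.
Combined weights (70% profit-interest units + 30% ownership shares): Quinlan 0.2393; Andrade 0.2718; Nwosu 0.1266; Lindqvist 0.3624.
Raw shares: Quinlan 20,171.39; Andrade 22,910.33; Nwosu 10,672.12; Lindqvist 30,546.15.
At nearest $1: Quinlan $20,171; Andrade $22,910; Nwosu $10,672; Lindqvist $30,546. Sum = $84,299.
Difference $84,300 − $84,299 = +$1 applied to largest allocation (Lindqvist): Lindqvist becomes $30,547.

Quinlan: $20,171; Andrade: $22,910; Nwosu: $10,672; Lindqvist: $30,547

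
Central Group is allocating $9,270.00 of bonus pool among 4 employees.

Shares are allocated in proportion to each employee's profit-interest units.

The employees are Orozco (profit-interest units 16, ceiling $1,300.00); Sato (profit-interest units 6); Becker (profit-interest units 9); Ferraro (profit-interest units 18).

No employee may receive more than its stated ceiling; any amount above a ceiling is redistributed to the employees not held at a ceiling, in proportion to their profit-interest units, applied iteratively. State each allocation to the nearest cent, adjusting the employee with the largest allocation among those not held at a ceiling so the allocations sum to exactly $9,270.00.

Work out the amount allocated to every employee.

Orozco: $1,300.00; Sato: $1,449.09; Becker: $2,173.64; Ferraro: $4,347.27

Profit-interest units total: 49.
Unconstrained shares: Orozco 3,026.9388; Sato 1,135.1020; Becker 1,702.6531; Ferraro 3,405.3061.
Cap binds for Orozco ($1,300.00); remaining pool $7,970.00 reallocated over remaining profit-interest units 33.
Redistributed shares: Sato 1,449.0909 → $1,449.09; Becker 2,173.6364 → $2,173.64; Ferraro 4,347.2727 → $4,347.27.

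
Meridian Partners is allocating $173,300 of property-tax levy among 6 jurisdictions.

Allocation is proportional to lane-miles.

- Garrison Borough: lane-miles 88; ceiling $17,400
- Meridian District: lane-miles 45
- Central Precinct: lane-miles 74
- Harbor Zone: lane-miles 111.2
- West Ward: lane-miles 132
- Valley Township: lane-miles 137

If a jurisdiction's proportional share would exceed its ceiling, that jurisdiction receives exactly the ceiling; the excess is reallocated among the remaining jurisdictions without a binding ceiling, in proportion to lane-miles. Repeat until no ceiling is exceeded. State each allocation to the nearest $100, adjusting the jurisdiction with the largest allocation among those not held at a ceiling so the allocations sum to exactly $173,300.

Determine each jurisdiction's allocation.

Lane-miles total: 587.2.
Proportional shares (ignoring caps): Garrison Borough 25,971.39; Meridian District 13,280.82; Central Precinct 21,839.58; Harbor Zone 32,818.39; West Ward 38,957.08; Valley Township 40,432.73.
Capped: Garrison Borough ($17,400); balance $155,900 reallocated over remaining lane-miles 499.2.
Redistributed shares: Meridian District 14,053.49 → $14,100; Central Precinct 23,110.18 → $23,100; Harbor Zone 34,727.72 → $34,700; West Ward 41,223.56 → $41,200; Valley Township 42,785.06 → $42,800.

Garrison Borough: $17,400 | Meridian District: $14,100 | Central Precinct: $23,100 | Harbor Zone: $34,700 | West Ward: $41,200 | Valley Township: $42,800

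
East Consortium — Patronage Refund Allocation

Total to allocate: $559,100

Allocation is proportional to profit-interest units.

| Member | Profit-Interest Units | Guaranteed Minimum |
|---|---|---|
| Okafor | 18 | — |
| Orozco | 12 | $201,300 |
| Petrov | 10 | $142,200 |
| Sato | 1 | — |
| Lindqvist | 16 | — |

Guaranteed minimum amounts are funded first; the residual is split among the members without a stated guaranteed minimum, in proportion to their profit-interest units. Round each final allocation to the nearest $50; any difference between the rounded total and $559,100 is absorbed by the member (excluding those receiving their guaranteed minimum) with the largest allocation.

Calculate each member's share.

Okafor: $110,900 · Orozco: $201,300 · Petrov: $142,200 · Sato: $6,150 · Lindqvist: $98,550

Guaranteed amounts: Orozco $201,300; Petrov $142,200. Balance $215,600.
Balance split over remaining profit-interest units 35: Okafor 110,880.00 → $110,900; Sato 6,160.00 → $6,150; Lindqvist 98,560.00 → $98,550.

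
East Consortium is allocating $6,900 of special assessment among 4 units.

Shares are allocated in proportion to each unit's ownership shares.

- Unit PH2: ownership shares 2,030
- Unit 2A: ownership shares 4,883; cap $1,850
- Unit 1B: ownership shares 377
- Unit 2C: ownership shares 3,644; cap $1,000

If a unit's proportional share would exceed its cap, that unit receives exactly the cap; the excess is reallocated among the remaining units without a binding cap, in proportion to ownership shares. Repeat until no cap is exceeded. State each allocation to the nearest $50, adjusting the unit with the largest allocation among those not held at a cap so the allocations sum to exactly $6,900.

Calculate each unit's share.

Combined ownership shares = 10,934.
Proportional shares (ignoring caps): Unit PH2 1,281.05; Unit 2A 3,081.46; Unit 1B 237.91; Unit 2C 2,299.58.
Capped: Unit 2A ($1,850), Unit 2C ($1,000); remaining pool $4,050 reallocated over remaining ownership shares 2,407.
Shares after redistribution: Unit PH2 3,415.66 → $3,400; Unit 1B 634.34 → $650.

Unit PH2: $3,400 · Unit 2A: $1,850 · Unit 1B: $650 · Unit 2C: $1,000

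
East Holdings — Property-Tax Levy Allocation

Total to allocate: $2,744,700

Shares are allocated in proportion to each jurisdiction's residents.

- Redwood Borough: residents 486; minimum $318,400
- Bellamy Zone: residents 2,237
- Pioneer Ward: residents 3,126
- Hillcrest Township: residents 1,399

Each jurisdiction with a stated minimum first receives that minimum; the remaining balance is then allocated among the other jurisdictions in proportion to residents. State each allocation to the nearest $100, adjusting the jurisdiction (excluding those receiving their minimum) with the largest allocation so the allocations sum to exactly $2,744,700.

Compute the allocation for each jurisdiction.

Redwood Borough: $318,400; Bellamy Zone: $802,700; Pioneer Ward: $1,121,600; Hillcrest Township: $502,000

Guaranteed amounts: Redwood Borough $318,400. Remaining pool $2,426,300.
Remaining pool split over remaining residents 6,762: Bellamy Zone 802,666.83 → $802,700; Pioneer Ward 1,121,652.44 → $1,121,700; Hillcrest Township 501,980.73 → $502,000.
Rounding difference −$100 applied to Pioneer Ward → $1,121,600.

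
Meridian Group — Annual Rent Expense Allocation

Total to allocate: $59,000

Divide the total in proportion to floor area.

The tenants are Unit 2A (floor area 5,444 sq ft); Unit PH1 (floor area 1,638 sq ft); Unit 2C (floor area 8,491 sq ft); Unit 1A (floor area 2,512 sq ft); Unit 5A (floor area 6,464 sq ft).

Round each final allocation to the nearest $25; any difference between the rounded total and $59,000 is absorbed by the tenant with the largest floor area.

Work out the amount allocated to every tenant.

Unit 2A: $13,075 · Unit PH1: $3,925 · Unit 2C: $20,450 · Unit 1A: $6,025 · Unit 5A: $15,525

Combined floor area = 24,549.
Proportional shares: Unit 2A 5,444/24,549 × $59,000 = 13,083.87; Unit PH1 1,638/24,549 × $59,000 = 3,936.70; Unit 2C 8,491/24,549 × $59,000 = 20,406.90; Unit 1A 2,512/24,549 × $59,000 = 6,037.23; Unit 5A 6,464/24,549 × $59,000 = 15,535.30.
Rounded to nearest $25: Unit 2A $13,075; Unit PH1 $3,925; Unit 2C $20,400; Unit 1A $6,025; Unit 5A $15,525. Sum = $58,950.
Difference $59,000 − $58,950 = +$50 applied to largest floor area (Unit 2C): Unit 2C becomes $20,450.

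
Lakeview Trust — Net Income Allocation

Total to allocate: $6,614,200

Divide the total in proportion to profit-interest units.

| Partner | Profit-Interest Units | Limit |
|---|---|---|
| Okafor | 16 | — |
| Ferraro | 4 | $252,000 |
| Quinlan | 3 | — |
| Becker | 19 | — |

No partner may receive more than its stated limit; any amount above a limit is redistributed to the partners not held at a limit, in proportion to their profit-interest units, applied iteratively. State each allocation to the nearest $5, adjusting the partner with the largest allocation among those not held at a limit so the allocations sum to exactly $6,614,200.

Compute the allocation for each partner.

Total profit-interest units = 42.
Proportional shares (ignoring caps): Okafor 2,519,695.24; Ferraro 629,923.81; Quinlan 472,442.86; Becker 2,992,138.10.
Held at cap: Ferraro ($252,000); residual $6,362,200 reallocated over remaining profit-interest units 38.
Shares after redistribution: Okafor 2,678,821.05 → $2,678,820; Quinlan 502,278.95 → $502,280; Becker 3,181,100.00 → $3,181,100.

Okafor: $2,678,820; Ferraro: $252,000; Quinlan: $502,280; Becker: $3,181,100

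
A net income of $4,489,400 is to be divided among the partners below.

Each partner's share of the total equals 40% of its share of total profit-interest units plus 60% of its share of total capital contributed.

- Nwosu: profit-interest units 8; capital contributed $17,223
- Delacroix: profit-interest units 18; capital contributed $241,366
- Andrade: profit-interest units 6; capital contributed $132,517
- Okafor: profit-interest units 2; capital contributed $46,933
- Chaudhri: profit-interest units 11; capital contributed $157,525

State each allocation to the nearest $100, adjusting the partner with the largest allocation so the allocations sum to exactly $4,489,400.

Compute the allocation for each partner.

Nwosu: $397,100; Delacroix: $1,810,000; Andrade: $838,800; Okafor: $292,100; Chaudhri: $1,151,400

Totals — profit-interest units 45, capital contributed 595,564.
Combined weights (40% profit-interest units + 60% capital contributed): Nwosu 0.0885; Delacroix 0.4032; Andrade 0.1868; Okafor 0.0651; Chaudhri 0.2565.
Pro-rata amounts: Nwosu 397,143.08; Delacroix 1,809,963.52; Andrade 838,787.70; Okafor 292,081.95; Chaudhri 1,151,423.75.
At nearest $100: Nwosu $397,100; Delacroix $1,810,000; Andrade $838,800; Okafor $292,100; Chaudhri $1,151,400. Sum = $4,489,400.
Rounded total matches; no reconciliation needed.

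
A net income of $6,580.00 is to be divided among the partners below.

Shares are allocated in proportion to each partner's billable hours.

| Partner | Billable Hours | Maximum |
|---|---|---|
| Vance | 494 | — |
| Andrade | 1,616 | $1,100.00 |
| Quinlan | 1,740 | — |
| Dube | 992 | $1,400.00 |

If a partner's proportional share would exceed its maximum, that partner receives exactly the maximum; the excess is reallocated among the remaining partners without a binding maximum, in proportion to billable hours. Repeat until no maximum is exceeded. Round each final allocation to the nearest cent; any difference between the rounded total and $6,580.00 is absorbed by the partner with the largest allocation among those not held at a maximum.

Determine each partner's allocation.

Vance: $902.20 | Andrade: $1,100.00 | Quinlan: $3,177.80 | Dube: $1,400.00

Combined billable hours = 4,842.
Pro-rata shares before constraints: Vance 671.3176; Andrade 2,196.0512; Quinlan 2,364.5601; Dube 1,348.0710.
Cap binds for Andrade ($1,100.00); balance $5,480.00 reallocated over remaining billable hours 3,226.
Cap binds for Dube ($1,400.00); balance $4,080.00 reallocated over remaining billable hours 2,234.
Shares after redistribution: Vance 902.2023 → $902.20; Quinlan 3,177.7977 → $3,177.80.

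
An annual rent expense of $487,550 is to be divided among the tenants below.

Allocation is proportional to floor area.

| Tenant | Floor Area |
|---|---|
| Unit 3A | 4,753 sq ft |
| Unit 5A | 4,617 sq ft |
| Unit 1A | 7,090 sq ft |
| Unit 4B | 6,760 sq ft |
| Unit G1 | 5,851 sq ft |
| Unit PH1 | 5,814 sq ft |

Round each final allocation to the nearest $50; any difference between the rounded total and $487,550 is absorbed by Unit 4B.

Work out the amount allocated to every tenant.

Unit 3A: $66,450; Unit 5A: $64,550; Unit 1A: $99,100; Unit 4B: $94,450; Unit G1: $81,750; Unit PH1: $81,250

Floor area total: 34,885.
Raw shares: Unit 3A 4,753/34,885 × $487,550 = 66,427.55; Unit 5A 4,617/34,885 × $487,550 = 64,526.83; Unit 1A 7,090/34,885 × $487,550 = 99,089.28; Unit 4B 6,760/34,885 × $487,550 = 94,477.23; Unit G1 5,851/34,885 × $487,550 = 81,773.11; Unit PH1 5,814/34,885 × $487,550 = 81,256.00.
Rounded to nearest $50: Unit 3A $66,450; Unit 5A $64,550; Unit 1A $99,100; Unit 4B $94,500; Unit G1 $81,750; Unit PH1 $81,250. Sum = $487,600.
Difference $487,550 − $487,600 = −$50 applied to Unit 4B: Unit 4B becomes $94,450.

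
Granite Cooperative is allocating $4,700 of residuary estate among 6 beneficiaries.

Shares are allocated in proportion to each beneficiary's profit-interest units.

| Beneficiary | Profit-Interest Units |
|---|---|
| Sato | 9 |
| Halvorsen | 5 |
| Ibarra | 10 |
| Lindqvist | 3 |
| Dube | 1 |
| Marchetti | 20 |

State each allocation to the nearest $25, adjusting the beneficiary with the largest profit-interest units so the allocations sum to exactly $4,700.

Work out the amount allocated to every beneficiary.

Sato: $875 | Halvorsen: $500 | Ibarra: $975 | Lindqvist: $300 | Dube: $100 | Marchetti: $1,950

Profit-interest units total: 9 + 5 + 10 + 3 + 1 + 20 = 48.
Pro-rata amounts: Sato 881.25; Halvorsen 489.58; Ibarra 979.17; Lindqvist 293.75; Dube 97.92; Marchetti 1,958.33.
Rounded to nearest $25: Sato $875; Halvorsen $500; Ibarra $975; Lindqvist $300; Dube $100; Marchetti $1,950. Sum = $4,700.
Sum already equals the total — no adjustment.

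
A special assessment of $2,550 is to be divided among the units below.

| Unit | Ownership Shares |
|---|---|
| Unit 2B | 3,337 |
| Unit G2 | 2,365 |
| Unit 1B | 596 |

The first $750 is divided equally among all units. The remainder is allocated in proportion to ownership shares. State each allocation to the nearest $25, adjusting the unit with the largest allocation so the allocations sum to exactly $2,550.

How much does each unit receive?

Unit 2B: $1,200 · Unit G2: $925 · Unit 1B: $425

$750 shared equally gives $250 per unit.
Remainder $1,800 by ownership shares (total 6,298): Unit 2B 953.73 → $950; Unit G2 675.93 → $675; Unit 1B 170.34 → $175.
Totals: Unit 2B $250 + $950 = $1,200; Unit G2 $250 + $675 = $925; Unit 1B $250 + $175 = $425.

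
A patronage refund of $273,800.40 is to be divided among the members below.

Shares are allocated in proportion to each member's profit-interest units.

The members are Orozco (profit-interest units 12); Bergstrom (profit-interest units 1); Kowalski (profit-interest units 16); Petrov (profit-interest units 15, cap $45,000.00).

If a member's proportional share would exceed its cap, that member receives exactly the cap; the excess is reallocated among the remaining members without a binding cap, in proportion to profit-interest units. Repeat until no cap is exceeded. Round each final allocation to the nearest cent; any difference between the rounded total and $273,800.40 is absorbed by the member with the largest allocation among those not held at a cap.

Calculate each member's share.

Orozco: $94,676.03; Bergstrom: $7,889.67; Kowalski: $126,234.70; Petrov: $45,000.00

Combined profit-interest units = 44.
Proportional shares (ignoring caps): Orozco 74,672.8364; Bergstrom 6,222.7364; Kowalski 99,563.7818; Petrov 93,341.0455.
Capped: Petrov ($45,000.00); remaining pool $228,800.40 reallocated over remaining profit-interest units 29.
Remaining shares: Orozco 94,676.0276 → $94,676.03; Bergstrom 7,889.6690 → $7,889.67; Kowalski 126,234.7034 → $126,234.70.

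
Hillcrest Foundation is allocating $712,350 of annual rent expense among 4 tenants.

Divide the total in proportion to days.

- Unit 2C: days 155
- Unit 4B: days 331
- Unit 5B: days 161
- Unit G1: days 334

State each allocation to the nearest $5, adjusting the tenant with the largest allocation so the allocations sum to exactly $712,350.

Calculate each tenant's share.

Unit 2C: $112,555 | Unit 4B: $240,355 | Unit 5B: $116,910 | Unit G1: $242,530

Combined days = 981.
Raw shares: Unit 2C 155/981 × $712,350 = 112,552.75; Unit 4B 331/981 × $712,350 = 240,354.59; Unit 5B 161/981 × $712,350 = 116,909.63; Unit G1 334/981 × $712,350 = 242,533.03.
Rounded to nearest $5: Unit 2C $112,555; Unit 4B $240,355; Unit 5B $116,910; Unit G1 $242,535. Sum = $712,355.
Difference $712,350 − $712,355 = −$5 applied to largest allocation (Unit G1): Unit G1 becomes $242,530.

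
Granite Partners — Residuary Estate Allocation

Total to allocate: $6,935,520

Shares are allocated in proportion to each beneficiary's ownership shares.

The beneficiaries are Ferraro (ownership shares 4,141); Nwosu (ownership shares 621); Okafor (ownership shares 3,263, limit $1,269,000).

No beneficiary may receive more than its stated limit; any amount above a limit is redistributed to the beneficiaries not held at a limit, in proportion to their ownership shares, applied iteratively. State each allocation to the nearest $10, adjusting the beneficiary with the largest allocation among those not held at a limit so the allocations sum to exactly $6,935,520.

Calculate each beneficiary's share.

Ferraro: $4,927,560; Nwosu: $738,960; Okafor: $1,269,000

Ownership shares total: 8,025.
Pro-rata shares before constraints: Ferraro 3,578,814.74; Nwosu 536,692.58; Okafor 2,820,012.68.
Held at cap: Okafor ($1,269,000); remaining pool $5,666,520 reallocated over remaining ownership shares 4,762.
Shares after redistribution: Ferraro 4,927,563.91 → $4,927,560; Nwosu 738,956.09 → $738,960.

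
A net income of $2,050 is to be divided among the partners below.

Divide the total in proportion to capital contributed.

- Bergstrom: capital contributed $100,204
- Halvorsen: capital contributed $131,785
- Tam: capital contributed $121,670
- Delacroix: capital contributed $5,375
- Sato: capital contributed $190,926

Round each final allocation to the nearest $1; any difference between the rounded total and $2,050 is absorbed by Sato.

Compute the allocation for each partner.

Bergstrom: $374 · Halvorsen: $491 · Tam: $454 · Delacroix: $20 · Sato: $711

Total capital contributed = 549,960.
Pro-rata amounts: Bergstrom 100,204/549,960 × $2,050 = 373.51; Halvorsen 131,785/549,960 × $2,050 = 491.23; Tam 121,670/549,960 × $2,050 = 453.53; Delacroix 5,375/549,960 × $2,050 = 20.04; Sato 190,926/549,960 × $2,050 = 711.69.
After rounding ($1): Bergstrom $374; Halvorsen $491; Tam $454; Delacroix $20; Sato $712. Sum = $2,051.
Difference $2,050 − $2,051 = −$1 applied to Sato: Sato becomes $711.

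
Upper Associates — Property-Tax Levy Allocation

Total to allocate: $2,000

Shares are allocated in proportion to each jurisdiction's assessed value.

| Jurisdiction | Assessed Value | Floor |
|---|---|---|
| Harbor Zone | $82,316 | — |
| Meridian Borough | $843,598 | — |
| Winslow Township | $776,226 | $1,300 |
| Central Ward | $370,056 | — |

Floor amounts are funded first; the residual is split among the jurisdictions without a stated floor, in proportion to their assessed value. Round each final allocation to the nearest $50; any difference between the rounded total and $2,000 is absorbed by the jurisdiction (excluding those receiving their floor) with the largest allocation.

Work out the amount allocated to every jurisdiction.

Guaranteed amounts: Winslow Township $1,300. Residual $700.
Residual split over remaining assessed value 1,295,970: Harbor Zone 44.46 → $50; Meridian Borough 455.66 → $450; Central Ward 199.88 → $200.

Harbor Zone: $50 | Meridian Borough: $450 | Winslow Township: $1,300 | Central Ward: $200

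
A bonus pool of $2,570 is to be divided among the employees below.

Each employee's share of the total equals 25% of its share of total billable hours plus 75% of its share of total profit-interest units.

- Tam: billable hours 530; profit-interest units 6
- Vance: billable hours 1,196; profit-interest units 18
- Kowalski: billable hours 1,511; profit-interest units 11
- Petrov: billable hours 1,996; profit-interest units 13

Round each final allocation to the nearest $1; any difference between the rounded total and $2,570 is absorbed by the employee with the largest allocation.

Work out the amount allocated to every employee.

Tam: $306 · Vance: $870 · Kowalski: $627 · Petrov: $767

Totals — billable hours 5,233, profit-interest units 48.
Blended shares (25% billable hours + 75% profit-interest units): Tam 0.1191; Vance 0.3384; Kowalski 0.2441; Petrov 0.2985.
Raw shares: Tam 306.01; Vance 869.66; Kowalski 627.24; Petrov 767.10.
Rounded to nearest $1: Tam $306; Vance $870; Kowalski $627; Petrov $767. Sum = $2,570.
No rounding difference to absorb.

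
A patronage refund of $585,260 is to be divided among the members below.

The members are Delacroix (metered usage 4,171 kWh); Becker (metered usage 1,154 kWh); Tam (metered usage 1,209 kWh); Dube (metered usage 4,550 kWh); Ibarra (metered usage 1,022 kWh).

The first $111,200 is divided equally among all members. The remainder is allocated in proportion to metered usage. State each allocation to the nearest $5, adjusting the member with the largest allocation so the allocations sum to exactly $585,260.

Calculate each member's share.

First tranche $111,200 split equally: $22,240 each.
Remainder $474,060 by metered usage (total 12,106): Delacroix 163,332.58 → $163,335; Becker 45,189.60 → $45,190; Tam 47,343.35 → $47,345; Dube 178,173.88 → $178,175; Ibarra 40,020.59 → $40,020.
Rounding difference −$5 on remainder applied to Dube.
Totals: Delacroix $22,240 + $163,335 = $185,575; Becker $22,240 + $45,190 = $67,430; Tam $22,240 + $47,345 = $69,585; Dube $22,240 + $178,170 = $200,410; Ibarra $22,240 + $40,020 = $62,260.

Delacroix: $185,575; Becker: $67,430; Tam: $69,585; Dube: $200,410; Ibarra: $62,260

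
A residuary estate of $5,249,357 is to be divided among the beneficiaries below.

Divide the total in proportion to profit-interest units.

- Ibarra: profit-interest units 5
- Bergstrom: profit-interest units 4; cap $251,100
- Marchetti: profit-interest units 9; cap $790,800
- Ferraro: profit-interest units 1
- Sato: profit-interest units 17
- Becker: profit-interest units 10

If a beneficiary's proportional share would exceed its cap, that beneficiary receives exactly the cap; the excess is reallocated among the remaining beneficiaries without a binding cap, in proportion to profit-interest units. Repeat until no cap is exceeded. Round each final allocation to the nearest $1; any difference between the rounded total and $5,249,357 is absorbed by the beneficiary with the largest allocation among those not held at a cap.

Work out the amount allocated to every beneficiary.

Total profit-interest units = 46.
Unconstrained shares: Ibarra 570,582.28; Bergstrom 456,465.83; Marchetti 1,027,048.11; Ferraro 114,116.46; Sato 1,939,979.76; Becker 1,141,164.57.
Cap binds for Bergstrom ($251,100), Marchetti ($790,800); remaining pool $4,207,457 reallocated over remaining profit-interest units 33.
Remaining shares: Ibarra 637,493.48 → $637,493; Ferraro 127,498.70 → $127,499; Sato 2,167,477.85 → $2,167,478; Becker 1,274,986.97 → $1,274,987.

Ibarra: $637,493; Bergstrom: $251,100; Marchetti: $790,800; Ferraro: $127,499; Sato: $2,167,478; Becker: $1,274,987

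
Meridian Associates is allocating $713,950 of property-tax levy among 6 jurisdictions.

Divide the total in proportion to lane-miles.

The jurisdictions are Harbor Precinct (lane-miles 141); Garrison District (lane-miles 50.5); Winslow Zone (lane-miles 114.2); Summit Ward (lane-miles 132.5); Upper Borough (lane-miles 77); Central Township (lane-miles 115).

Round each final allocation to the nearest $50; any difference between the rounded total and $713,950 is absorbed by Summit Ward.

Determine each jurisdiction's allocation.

Harbor Precinct: $159,750 · Garrison District: $57,200 · Winslow Zone: $129,400 · Summit Ward: $150,050 · Upper Borough: $87,250 · Central Township: $130,300

Total lane-miles = 630.2.
Pro-rata amounts: Harbor Precinct 141/630.2 × $713,950 = 159,738.10; Garrison District 50.5/630.2 × $713,950 = 57,211.16; Winslow Zone 114.2/630.2 × $713,950 = 129,376.53; Summit Ward 132.5/630.2 × $713,950 = 150,108.50; Upper Borough 77/630.2 × $713,950 = 87,232.86; Central Township 115/630.2 × $713,950 = 130,282.85.
After rounding ($50): Harbor Precinct $159,750; Garrison District $57,200; Winslow Zone $129,400; Summit Ward $150,100; Upper Borough $87,250; Central Township $130,300. Sum = $714,000.
Difference $713,950 − $714,000 = −$50 applied to Summit Ward: Summit Ward becomes $150,050.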